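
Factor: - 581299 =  - 73^1*7963^1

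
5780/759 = 7 + 467/759=7.62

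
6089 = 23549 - 17460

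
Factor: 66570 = 2^1 *3^1* 5^1*7^1*317^1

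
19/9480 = 19/9480 = 0.00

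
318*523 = 166314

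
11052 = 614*18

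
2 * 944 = 1888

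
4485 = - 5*(-897)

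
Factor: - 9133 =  - 9133^1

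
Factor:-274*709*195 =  - 2^1*3^1*5^1*13^1*137^1 * 709^1 = - 37881870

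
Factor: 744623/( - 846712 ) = -2^( - 3 )*11^1*109^(  -  1)*139^1*487^1*971^ (-1) 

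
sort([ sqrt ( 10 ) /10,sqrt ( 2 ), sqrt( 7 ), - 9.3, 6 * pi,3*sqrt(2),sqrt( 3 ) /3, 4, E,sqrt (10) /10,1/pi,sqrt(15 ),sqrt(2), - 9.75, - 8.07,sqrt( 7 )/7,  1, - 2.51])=[ - 9.75, - 9.3, - 8.07, - 2.51,  sqrt( 10)/10, sqrt (10 ) /10, 1/pi , sqrt(7)/7, sqrt( 3) /3,1,sqrt( 2),sqrt(2 ), sqrt(7 ),E , sqrt( 15),4, 3*sqrt (2 ),6*pi] 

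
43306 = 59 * 734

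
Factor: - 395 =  - 5^1*79^1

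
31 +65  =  96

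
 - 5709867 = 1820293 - 7530160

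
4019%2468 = 1551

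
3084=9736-6652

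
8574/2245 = 8574/2245 = 3.82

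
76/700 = 19/175 = 0.11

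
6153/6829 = 6153/6829 = 0.90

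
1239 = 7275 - 6036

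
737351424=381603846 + 355747578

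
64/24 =2 + 2/3 = 2.67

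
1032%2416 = 1032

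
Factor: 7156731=3^1*  1129^1 * 2113^1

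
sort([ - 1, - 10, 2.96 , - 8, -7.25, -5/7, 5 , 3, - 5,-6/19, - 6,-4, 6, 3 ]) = [ - 10, - 8 , - 7.25, - 6, - 5,-4, - 1,-5/7, - 6/19 , 2.96,  3,3,5,6 ]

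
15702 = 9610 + 6092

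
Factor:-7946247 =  - 3^1*23^1*115163^1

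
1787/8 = 1787/8 = 223.38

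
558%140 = 138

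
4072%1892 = 288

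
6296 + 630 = 6926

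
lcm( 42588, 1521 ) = 42588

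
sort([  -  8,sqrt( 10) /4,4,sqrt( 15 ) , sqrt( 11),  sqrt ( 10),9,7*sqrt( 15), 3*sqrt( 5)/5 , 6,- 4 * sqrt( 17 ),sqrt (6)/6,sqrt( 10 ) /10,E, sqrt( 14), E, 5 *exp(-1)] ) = [-4*sqrt( 17), - 8,sqrt( 10) /10 , sqrt (6) /6, sqrt( 10 )/4,3 * sqrt( 5)/5, 5 *exp(  -  1 ), E,E,sqrt( 10),sqrt( 11),sqrt( 14 ),sqrt( 15), 4,6 , 9,7 * sqrt(15) ] 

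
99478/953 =104 + 366/953 = 104.38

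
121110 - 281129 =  - 160019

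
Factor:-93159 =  - 3^2*11^1*941^1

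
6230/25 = 249 +1/5 = 249.20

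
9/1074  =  3/358 = 0.01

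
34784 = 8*4348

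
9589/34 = 282 + 1/34  =  282.03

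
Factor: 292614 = 2^1*3^1*7^1*6967^1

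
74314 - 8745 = 65569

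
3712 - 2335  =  1377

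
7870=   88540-80670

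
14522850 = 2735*5310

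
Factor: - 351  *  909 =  - 319059 =- 3^5*13^1 *101^1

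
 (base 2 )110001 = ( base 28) 1l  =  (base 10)49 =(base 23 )23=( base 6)121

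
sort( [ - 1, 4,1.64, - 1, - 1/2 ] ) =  [ - 1,-1, - 1/2  ,  1.64, 4 ] 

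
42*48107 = 2020494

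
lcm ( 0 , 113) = 0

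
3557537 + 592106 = 4149643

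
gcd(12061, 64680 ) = 7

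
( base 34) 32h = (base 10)3553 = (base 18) AH7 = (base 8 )6741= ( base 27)4ng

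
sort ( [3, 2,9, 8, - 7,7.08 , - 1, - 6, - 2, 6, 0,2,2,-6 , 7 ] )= [ - 7, - 6, - 6,- 2, - 1,0, 2, 2, 2, 3  ,  6,7, 7.08, 8, 9]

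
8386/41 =204 + 22/41 = 204.54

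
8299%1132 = 375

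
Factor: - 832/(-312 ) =2^3*3^(-1) = 8/3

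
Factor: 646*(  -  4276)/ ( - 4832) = 2^(-2 )*17^1 * 19^1*151^( - 1)*1069^1 = 345287/604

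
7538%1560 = 1298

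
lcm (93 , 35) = 3255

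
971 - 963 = 8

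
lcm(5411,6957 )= 48699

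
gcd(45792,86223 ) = 3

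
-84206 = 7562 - 91768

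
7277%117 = 23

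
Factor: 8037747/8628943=3^2*31^(  -  1)*59^1*15137^1 * 278353^( -1 )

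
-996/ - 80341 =996/80341=0.01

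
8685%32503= 8685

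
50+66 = 116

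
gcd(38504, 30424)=8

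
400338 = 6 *66723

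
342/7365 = 114/2455   =  0.05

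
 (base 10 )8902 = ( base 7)34645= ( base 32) 8m6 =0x22C6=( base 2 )10001011000110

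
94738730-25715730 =69023000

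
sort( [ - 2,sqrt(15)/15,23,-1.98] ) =[ - 2,-1.98 , sqrt(15)/15,23 ]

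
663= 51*13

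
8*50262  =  402096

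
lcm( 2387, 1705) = 11935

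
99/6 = 33/2 = 16.50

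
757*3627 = 2745639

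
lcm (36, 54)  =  108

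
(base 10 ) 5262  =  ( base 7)21225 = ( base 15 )185c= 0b1010010001110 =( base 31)5en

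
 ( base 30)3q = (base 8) 164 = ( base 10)116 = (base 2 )1110100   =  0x74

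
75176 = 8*9397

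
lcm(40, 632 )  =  3160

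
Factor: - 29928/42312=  - 29^1*41^( -1) = - 29/41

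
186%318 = 186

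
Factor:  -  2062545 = -3^1*5^1*19^1*7237^1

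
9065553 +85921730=94987283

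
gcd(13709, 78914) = 1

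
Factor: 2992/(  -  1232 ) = - 7^(-1 )*17^1 = -17/7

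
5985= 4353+1632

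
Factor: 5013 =3^2*557^1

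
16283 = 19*857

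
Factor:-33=  -  3^1 * 11^1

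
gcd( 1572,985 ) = 1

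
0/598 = 0 = 0.00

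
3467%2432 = 1035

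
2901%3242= 2901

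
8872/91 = 97 + 45/91= 97.49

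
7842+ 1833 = 9675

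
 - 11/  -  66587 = 11/66587  =  0.00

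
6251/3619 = 1 + 8/11  =  1.73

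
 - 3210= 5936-9146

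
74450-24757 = 49693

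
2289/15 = 763/5= 152.60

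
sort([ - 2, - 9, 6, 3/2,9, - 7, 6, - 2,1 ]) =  [ - 9, - 7,  -  2, - 2,1, 3/2, 6,6,9]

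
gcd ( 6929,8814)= 13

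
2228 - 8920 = -6692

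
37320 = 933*40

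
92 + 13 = 105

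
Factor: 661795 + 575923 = 2^1*618859^1  =  1237718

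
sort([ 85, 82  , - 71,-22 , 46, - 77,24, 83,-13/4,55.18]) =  [ - 77 ,- 71 ,-22 ,- 13/4,24 , 46,55.18 , 82,83,85 ]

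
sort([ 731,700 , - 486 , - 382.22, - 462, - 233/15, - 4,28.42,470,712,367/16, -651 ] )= [-651, - 486, - 462,  -  382.22,-233/15, - 4, 367/16, 28.42,470, 700 , 712 , 731]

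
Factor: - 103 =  - 103^1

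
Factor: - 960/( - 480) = 2^1  =  2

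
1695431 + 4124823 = 5820254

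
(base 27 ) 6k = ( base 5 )1212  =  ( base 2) 10110110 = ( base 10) 182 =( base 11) 156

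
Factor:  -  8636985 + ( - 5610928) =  - 14247913 = - 1163^1 *12251^1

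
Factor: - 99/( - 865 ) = 3^2*5^( - 1 )*11^1 * 173^( - 1 ) 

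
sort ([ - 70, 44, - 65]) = [ - 70 ,-65,44] 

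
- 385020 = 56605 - 441625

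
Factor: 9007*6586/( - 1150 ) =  - 5^( - 2)*23^ ( - 1 )*37^1*89^1* 9007^1 =- 29660051/575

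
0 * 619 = 0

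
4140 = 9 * 460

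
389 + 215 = 604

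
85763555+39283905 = 125047460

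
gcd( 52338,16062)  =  6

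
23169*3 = 69507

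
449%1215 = 449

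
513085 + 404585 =917670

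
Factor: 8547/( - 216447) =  - 37/937  =  - 37^1*937^(  -  1)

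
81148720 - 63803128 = 17345592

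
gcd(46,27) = 1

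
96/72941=96/72941=0.00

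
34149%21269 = 12880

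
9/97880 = 9/97880 = 0.00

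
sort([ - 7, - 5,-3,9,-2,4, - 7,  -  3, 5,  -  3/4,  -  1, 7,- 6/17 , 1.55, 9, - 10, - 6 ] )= [ - 10, - 7, - 7,  -  6,-5, - 3, -3, - 2, - 1, - 3/4, - 6/17,1.55, 4, 5, 7,  9, 9]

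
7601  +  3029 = 10630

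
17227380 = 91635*188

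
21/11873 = 21/11873=0.00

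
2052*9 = 18468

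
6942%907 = 593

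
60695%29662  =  1371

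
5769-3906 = 1863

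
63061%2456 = 1661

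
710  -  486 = 224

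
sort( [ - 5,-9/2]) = [- 5,-9/2]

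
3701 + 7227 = 10928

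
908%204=92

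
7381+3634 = 11015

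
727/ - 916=  -  727/916 = - 0.79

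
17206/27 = 17206/27= 637.26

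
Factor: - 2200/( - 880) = 2^ (-1) *5^1 = 5/2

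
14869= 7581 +7288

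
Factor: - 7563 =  - 3^1 *2521^1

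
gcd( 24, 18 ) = 6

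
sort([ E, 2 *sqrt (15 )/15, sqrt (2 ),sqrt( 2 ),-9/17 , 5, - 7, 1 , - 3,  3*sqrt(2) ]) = [-7 , - 3,-9/17,2*sqrt ( 15 )/15, 1,  sqrt(2),sqrt( 2), E, 3*sqrt(2), 5]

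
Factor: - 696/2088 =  - 1/3 = - 3^( - 1 ) 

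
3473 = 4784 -1311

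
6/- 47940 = -1 + 7989/7990  =  - 0.00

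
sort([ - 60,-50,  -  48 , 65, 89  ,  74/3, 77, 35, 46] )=[-60,  -  50,  -  48,  74/3,35, 46, 65,77, 89] 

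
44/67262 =22/33631 = 0.00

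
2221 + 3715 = 5936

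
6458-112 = 6346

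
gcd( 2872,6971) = 1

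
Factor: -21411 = - 3^3*13^1*61^1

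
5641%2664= 313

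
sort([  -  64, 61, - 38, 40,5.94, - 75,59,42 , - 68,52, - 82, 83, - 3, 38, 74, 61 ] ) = [ - 82, - 75, - 68, - 64, - 38, - 3,5.94, 38,40, 42,52,59, 61,61, 74, 83] 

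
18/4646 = 9/2323 = 0.00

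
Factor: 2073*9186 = 19042578 =2^1*3^2 * 691^1*1531^1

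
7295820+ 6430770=13726590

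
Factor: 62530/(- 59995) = -2^1*37^1*71^( - 1) = - 74/71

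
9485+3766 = 13251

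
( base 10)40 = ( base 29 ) 1B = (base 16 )28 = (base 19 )22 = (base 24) 1g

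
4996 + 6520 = 11516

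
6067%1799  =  670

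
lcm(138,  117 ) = 5382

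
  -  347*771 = -267537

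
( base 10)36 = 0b100100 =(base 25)1B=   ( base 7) 51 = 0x24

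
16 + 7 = 23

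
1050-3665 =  - 2615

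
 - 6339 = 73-6412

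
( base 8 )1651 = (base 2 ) 1110101001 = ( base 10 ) 937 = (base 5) 12222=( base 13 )571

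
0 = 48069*0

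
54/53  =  54/53  =  1.02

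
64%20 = 4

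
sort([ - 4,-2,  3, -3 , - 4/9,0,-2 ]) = [-4, - 3 , - 2,-2,-4/9 , 0,3] 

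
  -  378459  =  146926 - 525385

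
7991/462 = 7991/462  =  17.30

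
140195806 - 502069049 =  - 361873243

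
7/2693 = 7/2693 = 0.00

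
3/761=3/761 = 0.00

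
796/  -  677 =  - 796/677 = - 1.18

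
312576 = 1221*256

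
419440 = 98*4280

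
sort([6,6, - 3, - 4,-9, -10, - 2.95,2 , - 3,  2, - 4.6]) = [ - 10, - 9, - 4.6, - 4, - 3,-3, - 2.95, 2 , 2,  6,  6 ]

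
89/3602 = 89/3602 = 0.02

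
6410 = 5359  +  1051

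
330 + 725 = 1055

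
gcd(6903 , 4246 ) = 1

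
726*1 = 726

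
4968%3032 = 1936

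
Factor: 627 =3^1 * 11^1*19^1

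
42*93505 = 3927210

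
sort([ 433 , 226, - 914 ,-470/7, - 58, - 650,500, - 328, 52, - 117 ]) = [ - 914, - 650, - 328, - 117,- 470/7,  -  58, 52, 226  ,  433,500]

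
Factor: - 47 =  - 47^1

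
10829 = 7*1547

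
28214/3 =9404 + 2/3 =9404.67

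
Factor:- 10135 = -5^1* 2027^1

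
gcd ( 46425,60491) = 1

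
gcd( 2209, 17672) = 2209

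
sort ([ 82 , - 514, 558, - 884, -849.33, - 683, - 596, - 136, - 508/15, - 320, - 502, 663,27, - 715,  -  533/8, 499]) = [ - 884 , - 849.33, - 715, - 683,- 596, - 514, - 502, - 320 , - 136 , - 533/8, - 508/15,27, 82 , 499, 558,663]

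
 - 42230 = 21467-63697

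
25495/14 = 1821+ 1/14 =1821.07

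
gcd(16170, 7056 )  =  294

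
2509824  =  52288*48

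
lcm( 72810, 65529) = 655290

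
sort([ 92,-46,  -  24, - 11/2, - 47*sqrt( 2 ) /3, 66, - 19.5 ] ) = [ - 46, - 24 , - 47*sqrt(2 ) /3, - 19.5,-11/2 , 66, 92 ]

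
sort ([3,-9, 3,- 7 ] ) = [ - 9, - 7,3,3]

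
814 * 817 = 665038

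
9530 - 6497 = 3033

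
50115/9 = 5568+1/3=   5568.33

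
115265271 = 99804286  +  15460985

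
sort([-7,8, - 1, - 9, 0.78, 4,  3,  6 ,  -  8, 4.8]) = [ - 9,  -  8,  -  7,  -  1, 0.78, 3 , 4, 4.8, 6, 8]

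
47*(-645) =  - 30315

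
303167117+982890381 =1286057498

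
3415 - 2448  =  967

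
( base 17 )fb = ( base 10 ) 266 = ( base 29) 95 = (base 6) 1122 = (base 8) 412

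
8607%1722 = 1719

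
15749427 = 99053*159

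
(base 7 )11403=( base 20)773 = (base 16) b7f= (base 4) 231333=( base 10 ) 2943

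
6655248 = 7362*904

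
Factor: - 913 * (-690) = 2^1*3^1*5^1*11^1*23^1*83^1  =  629970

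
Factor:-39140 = -2^2 * 5^1*19^1*103^1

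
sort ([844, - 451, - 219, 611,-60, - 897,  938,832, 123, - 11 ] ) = [ - 897,-451, - 219, - 60, - 11,123, 611,  832,844,938 ]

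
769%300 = 169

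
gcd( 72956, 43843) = 1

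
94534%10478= 232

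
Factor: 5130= 2^1*3^3*5^1*19^1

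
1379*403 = 555737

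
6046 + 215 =6261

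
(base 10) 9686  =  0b10010111010110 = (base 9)14252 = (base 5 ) 302221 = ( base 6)112502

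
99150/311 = 318 +252/311= 318.81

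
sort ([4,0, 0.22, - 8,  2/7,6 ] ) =[ - 8,0,0.22,2/7,  4,  6]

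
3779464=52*72682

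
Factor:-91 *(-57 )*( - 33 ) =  - 3^2*7^1*11^1*13^1 * 19^1 = - 171171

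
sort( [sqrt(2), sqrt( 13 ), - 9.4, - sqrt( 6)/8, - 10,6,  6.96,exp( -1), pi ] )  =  [ - 10, - 9.4, - sqrt( 6) /8,  exp (-1 ),  sqrt( 2), pi,sqrt( 13), 6, 6.96 ]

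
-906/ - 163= 906/163 = 5.56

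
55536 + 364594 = 420130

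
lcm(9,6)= 18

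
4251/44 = 4251/44 = 96.61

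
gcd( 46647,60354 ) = 9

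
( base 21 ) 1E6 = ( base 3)1000110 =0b1011100101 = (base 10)741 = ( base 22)1BF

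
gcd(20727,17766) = 2961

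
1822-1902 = -80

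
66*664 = 43824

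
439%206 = 27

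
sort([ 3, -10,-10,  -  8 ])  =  [-10, - 10, - 8, 3 ]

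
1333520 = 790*1688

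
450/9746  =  225/4873 = 0.05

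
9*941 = 8469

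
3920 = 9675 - 5755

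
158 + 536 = 694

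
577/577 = 1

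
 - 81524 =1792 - 83316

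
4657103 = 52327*89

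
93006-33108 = 59898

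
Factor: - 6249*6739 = -3^1*23^1*293^1*2083^1 = - 42112011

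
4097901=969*4229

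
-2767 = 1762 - 4529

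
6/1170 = 1/195 = 0.01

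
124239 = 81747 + 42492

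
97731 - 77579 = 20152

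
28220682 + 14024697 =42245379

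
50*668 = 33400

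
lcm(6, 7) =42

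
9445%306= 265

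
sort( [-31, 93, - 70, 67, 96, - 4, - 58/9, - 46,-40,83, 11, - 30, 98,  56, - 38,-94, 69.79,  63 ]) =[-94,-70 , - 46,-40 ,-38,-31 , - 30 , -58/9 ,-4 , 11,56,  63,  67,69.79, 83,  93, 96, 98] 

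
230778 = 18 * 12821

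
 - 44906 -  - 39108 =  - 5798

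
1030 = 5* 206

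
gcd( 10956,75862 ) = 166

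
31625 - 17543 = 14082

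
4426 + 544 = 4970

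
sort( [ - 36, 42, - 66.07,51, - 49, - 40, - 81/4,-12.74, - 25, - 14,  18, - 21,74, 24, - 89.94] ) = [-89.94, - 66.07, - 49, - 40, - 36, -25, -21, - 81/4, - 14, - 12.74, 18,24 , 42, 51,  74 ]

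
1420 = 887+533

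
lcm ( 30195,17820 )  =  1087020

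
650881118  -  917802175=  - 266921057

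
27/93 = 9/31 = 0.29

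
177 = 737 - 560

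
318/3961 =318/3961 = 0.08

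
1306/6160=653/3080=0.21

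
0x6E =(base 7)215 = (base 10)110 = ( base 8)156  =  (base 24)4E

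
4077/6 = 679 + 1/2 = 679.50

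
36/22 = 18/11 = 1.64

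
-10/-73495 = 2/14699 = 0.00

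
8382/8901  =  2794/2967 = 0.94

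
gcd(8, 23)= 1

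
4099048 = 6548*626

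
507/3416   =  507/3416 = 0.15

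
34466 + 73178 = 107644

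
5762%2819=124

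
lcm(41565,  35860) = 1828860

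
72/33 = 24/11  =  2.18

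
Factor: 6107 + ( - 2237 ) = 3870 =2^1 * 3^2*5^1*43^1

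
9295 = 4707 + 4588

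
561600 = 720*780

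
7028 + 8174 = 15202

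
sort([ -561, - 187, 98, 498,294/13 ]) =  [ - 561, - 187 , 294/13, 98,498 ] 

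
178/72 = 2 + 17/36 = 2.47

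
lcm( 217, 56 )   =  1736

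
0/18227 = 0 = 0.00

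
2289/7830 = 763/2610 =0.29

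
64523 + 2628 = 67151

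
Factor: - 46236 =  - 2^2 * 3^1*3853^1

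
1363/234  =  1363/234 = 5.82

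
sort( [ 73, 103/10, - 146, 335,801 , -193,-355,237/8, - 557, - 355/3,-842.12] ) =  [- 842.12,-557, - 355, - 193, - 146, - 355/3,103/10, 237/8,73 , 335,801] 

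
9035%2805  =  620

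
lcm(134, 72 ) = 4824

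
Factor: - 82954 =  - 2^1*19^1*37^1*59^1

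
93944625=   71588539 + 22356086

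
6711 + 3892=10603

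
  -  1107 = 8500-9607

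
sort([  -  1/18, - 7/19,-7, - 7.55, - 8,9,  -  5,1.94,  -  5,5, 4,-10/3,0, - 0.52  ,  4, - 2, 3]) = [  -  8, - 7.55,  -  7, - 5, - 5,  -  10/3, - 2, - 0.52,-7/19,-1/18,0 , 1.94, 3, 4,4, 5,9]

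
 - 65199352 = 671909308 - 737108660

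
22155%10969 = 217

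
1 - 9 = -8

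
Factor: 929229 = 3^1*7^1*44249^1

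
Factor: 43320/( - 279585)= - 2^3*3^( - 2 ) * 19^1 * 109^(  -  1 )  =  - 152/981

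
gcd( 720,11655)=45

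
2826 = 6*471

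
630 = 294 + 336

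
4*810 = 3240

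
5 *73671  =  368355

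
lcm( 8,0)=0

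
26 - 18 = 8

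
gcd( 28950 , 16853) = 1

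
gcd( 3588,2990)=598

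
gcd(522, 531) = 9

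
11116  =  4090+7026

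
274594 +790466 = 1065060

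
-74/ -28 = 2+9/14= 2.64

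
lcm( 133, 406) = 7714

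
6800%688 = 608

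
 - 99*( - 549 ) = 54351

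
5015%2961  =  2054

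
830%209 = 203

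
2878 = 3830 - 952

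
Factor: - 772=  - 2^2*193^1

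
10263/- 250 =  - 42 + 237/250 =- 41.05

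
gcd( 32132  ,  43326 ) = 58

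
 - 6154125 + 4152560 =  - 2001565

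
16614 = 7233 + 9381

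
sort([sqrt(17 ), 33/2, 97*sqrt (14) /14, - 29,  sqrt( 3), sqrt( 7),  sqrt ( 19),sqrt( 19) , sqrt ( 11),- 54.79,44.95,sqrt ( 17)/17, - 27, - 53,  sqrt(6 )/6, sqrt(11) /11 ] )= [-54.79, - 53, - 29,-27, sqrt( 17 )/17 , sqrt( 11 )/11,sqrt( 6) /6, sqrt( 3),sqrt ( 7), sqrt ( 11 ), sqrt(17 ),sqrt( 19), sqrt( 19),33/2,97*sqrt(14 )/14, 44.95]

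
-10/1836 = -1 + 913/918 = - 0.01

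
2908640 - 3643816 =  - 735176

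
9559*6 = 57354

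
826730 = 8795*94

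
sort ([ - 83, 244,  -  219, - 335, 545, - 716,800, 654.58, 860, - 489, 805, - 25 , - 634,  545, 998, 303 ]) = [ - 716, - 634, - 489, - 335, - 219, - 83 ,-25,  244 , 303,545, 545, 654.58, 800 , 805, 860, 998]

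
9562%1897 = 77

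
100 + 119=219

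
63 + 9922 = 9985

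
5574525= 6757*825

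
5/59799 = 5/59799   =  0.00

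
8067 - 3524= 4543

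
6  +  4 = 10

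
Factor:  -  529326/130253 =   -  2^1*3^2 * 7^1*4201^1*130253^ ( - 1 )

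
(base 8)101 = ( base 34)1V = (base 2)1000001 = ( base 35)1u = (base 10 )65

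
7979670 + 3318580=11298250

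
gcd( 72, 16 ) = 8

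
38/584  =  19/292= 0.07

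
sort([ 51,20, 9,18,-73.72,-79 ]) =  [  -  79,  -  73.72,9, 18,20,51 ] 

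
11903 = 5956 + 5947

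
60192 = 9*6688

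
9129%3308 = 2513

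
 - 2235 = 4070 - 6305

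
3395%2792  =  603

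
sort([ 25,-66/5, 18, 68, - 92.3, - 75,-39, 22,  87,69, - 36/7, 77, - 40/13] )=[ - 92.3,  -  75,  -  39, - 66/5, - 36/7,  -  40/13,  18,  22 , 25, 68, 69, 77, 87] 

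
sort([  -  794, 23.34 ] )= [ - 794, 23.34]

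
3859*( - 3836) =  - 14803124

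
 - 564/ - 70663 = 564/70663 = 0.01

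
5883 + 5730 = 11613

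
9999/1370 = 9999/1370 = 7.30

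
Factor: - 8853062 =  - 2^1 * 29^1 * 152639^1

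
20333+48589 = 68922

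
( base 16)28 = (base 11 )37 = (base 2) 101000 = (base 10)40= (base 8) 50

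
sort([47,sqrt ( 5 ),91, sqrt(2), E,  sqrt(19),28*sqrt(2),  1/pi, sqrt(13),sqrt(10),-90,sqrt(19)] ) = [ - 90, 1/pi,sqrt(2),sqrt(5), E , sqrt(10),sqrt(13 ), sqrt(19),sqrt( 19 ),28  *sqrt( 2), 47, 91 ] 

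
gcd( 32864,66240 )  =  32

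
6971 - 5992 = 979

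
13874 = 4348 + 9526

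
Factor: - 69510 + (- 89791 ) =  - 159301=- 241^1*661^1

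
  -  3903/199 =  - 3903/199 = - 19.61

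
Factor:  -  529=  -  23^2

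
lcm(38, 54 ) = 1026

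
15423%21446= 15423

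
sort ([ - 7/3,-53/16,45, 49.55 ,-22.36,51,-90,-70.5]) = [-90,-70.5, - 22.36,-53/16, - 7/3,  45, 49.55,51] 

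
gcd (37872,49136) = 16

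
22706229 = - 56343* ( - 403 )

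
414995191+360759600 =775754791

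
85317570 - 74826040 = 10491530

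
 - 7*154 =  -1078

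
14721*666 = 9804186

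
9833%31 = 6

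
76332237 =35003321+41328916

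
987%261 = 204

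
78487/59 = 78487/59 = 1330.29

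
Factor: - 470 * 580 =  - 2^3 * 5^2*29^1*47^1 = -  272600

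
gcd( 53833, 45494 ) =1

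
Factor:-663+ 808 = 5^1*29^1 = 145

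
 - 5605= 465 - 6070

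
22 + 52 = 74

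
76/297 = 76/297 = 0.26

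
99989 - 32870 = 67119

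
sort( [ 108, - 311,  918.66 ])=[  -  311, 108 , 918.66] 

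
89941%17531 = 2286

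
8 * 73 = 584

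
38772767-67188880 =-28416113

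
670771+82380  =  753151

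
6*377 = 2262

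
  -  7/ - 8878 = 7/8878= 0.00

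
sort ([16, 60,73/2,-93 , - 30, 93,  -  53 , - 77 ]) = [ -93,- 77, - 53  , - 30, 16, 73/2, 60,93]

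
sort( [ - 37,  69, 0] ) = [-37,0,69]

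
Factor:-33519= - 3^1*11173^1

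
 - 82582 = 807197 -889779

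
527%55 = 32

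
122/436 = 61/218 = 0.28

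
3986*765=3049290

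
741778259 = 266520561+475257698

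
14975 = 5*2995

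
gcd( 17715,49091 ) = 1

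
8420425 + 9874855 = 18295280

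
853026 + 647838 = 1500864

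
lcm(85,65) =1105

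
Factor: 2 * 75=150=2^1 *3^1*5^2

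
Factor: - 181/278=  - 2^( - 1)*139^( - 1)*181^1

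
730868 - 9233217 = - 8502349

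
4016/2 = 2008 = 2008.00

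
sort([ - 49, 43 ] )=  [ - 49, 43 ] 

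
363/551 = 363/551  =  0.66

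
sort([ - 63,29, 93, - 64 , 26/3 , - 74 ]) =[ - 74, - 64 , - 63,26/3 , 29,  93 ] 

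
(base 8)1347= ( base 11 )616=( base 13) 452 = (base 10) 743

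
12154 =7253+4901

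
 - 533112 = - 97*5496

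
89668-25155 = 64513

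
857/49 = 857/49 = 17.49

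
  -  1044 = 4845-5889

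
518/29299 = 518/29299 = 0.02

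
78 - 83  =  - 5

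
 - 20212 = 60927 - 81139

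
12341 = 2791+9550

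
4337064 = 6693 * 648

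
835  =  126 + 709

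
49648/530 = 93+179/265 = 93.68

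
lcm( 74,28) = 1036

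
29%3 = 2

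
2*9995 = 19990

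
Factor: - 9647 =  -11^1*877^1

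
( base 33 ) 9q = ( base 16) 143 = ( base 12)22B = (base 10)323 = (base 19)H0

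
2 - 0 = 2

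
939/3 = 313 = 313.00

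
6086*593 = 3608998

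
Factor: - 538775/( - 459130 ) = 2^ (-1)*5^1*7^( - 2)*23^1 = 115/98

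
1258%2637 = 1258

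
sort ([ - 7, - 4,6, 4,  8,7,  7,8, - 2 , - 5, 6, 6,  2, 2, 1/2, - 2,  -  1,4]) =[ - 7, - 5,  -  4, - 2, -2, - 1, 1/2,2 , 2,4,  4,6,6 , 6, 7,7,8,8]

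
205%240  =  205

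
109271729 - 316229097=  - 206957368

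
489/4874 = 489/4874  =  0.10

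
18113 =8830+9283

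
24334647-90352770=-66018123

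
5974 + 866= 6840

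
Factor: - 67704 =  - 2^3*3^1*7^1*13^1*31^1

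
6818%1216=738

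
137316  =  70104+67212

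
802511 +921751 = 1724262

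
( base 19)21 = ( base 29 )1a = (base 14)2b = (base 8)47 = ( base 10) 39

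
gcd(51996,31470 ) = 6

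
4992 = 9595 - 4603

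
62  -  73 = - 11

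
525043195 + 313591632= 838634827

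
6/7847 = 6/7847 = 0.00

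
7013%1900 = 1313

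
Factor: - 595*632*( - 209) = 2^3*5^1*7^1*11^1*17^1 * 19^1*79^1 = 78592360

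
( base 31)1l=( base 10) 52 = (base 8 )64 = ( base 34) 1i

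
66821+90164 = 156985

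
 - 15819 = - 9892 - 5927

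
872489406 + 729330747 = 1601820153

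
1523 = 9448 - 7925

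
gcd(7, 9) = 1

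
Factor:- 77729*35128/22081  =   - 2^3*19^1*71^ ( - 1)*311^ ( - 1)*4091^1*4391^1 = - 2730464312/22081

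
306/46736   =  153/23368= 0.01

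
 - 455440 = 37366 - 492806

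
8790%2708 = 666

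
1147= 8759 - 7612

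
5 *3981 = 19905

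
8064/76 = 2016/19  =  106.11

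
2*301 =602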